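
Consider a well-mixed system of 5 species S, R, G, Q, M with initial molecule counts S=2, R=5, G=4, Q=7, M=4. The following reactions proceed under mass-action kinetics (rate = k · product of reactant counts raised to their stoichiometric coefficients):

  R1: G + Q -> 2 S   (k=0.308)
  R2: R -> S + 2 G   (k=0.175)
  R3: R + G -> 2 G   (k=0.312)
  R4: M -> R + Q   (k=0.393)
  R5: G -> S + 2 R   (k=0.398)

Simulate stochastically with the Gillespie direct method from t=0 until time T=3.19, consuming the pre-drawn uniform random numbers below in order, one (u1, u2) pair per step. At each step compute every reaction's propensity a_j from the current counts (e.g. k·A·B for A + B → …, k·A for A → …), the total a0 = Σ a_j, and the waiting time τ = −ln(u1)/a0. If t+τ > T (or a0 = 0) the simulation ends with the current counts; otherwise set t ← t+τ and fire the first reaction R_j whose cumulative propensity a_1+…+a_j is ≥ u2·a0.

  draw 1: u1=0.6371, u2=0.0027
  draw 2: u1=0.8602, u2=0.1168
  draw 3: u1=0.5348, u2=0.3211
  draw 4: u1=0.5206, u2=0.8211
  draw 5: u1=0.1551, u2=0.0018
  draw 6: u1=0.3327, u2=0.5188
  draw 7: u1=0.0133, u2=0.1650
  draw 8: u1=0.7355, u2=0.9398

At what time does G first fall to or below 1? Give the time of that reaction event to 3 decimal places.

Threshold first reached at t = 0.101

t=0.000: S=2 R=5 G=4 Q=7 M=4
Draw 1: a1=8.624, a2=0.875, a3=6.240, a4=1.572, a5=1.592, a0=18.903; τ=−ln(0.6371)/18.903=0.024 → t=0.024; u2·a0=0.0027·18.903=0.051 ≤ a1=8.624 → R1 fires; S=4 R=5 G=3 Q=6 M=4
Draw 2: a1=5.544, a2=0.875, a3=4.680, a4=1.572, a5=1.194, a0=13.865; τ=−ln(0.8602)/13.865=0.011 → t=0.035; u2·a0=0.1168·13.865=1.619 ≤ a1=5.544 → R1 fires; S=6 R=5 G=2 Q=5 M=4
Draw 3: a1=3.080, a2=0.875, a3=3.120, a4=1.572, a5=0.796, a0=9.443; τ=−ln(0.5348)/9.443=0.066 → t=0.101; u2·a0=0.3211·9.443=3.032 ≤ a1=3.080 → R1 fires; S=8 R=5 G=1 Q=4 M=4
Draw 4: a1=1.232, a2=0.875, a3=1.560, a4=1.572, a5=0.398, a0=5.637; τ=−ln(0.5206)/5.637=0.116 → t=0.217; u2·a0=0.8211·5.637=4.629; a1+…+a3=3.667 < 4.629 ≤ a1+…+a4=5.239 → R4 fires; S=8 R=6 G=1 Q=5 M=3
Draw 5: a1=1.540, a2=1.050, a3=1.872, a4=1.179, a5=0.398, a0=6.039; τ=−ln(0.1551)/6.039=0.309 → t=0.525; u2·a0=0.0018·6.039=0.011 ≤ a1=1.540 → R1 fires; S=10 R=6 G=0 Q=4 M=3
Draw 6: a1=0.000, a2=1.050, a3=0.000, a4=1.179, a5=0.000, a0=2.229; τ=−ln(0.3327)/2.229=0.494 → t=1.019; u2·a0=0.5188·2.229=1.156; a1+…+a3=1.050 < 1.156 ≤ a1+…+a4=2.229 → R4 fires; S=10 R=7 G=0 Q=5 M=2
Draw 7: a1=0.000, a2=1.225, a3=0.000, a4=0.786, a5=0.000, a0=2.011; τ=−ln(0.0133)/2.011=2.148 → t=3.167; u2·a0=0.1650·2.011=0.332; a1=0.000 < 0.332 ≤ a1+a2=1.225 → R2 fires; S=11 R=6 G=2 Q=5 M=2
Draw 8: a1=3.080, a2=1.050, a3=3.744, a4=0.786, a5=0.796, a0=9.456; τ=−ln(0.7355)/9.456=0.032 → t=3.200 > T=3.19: stop.
G first becomes ≤ 1 when it reaches 1 at the event at t=0.101.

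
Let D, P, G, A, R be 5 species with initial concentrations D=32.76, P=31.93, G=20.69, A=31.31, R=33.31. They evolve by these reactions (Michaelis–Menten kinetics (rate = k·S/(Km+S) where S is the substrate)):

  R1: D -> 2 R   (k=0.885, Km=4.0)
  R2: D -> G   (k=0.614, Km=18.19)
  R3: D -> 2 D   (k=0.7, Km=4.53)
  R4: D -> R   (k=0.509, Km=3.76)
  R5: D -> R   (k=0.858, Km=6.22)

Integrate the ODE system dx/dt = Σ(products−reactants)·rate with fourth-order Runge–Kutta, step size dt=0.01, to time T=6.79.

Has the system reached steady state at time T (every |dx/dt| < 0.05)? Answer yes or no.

RK4 with dt=0.01: 679 steps to T=6.79. Trajectory (selected grid times):
t=0.00: D=32.76 P=31.93 G=20.69 A=31.31 R=33.31
t=0.75: D=31.46 P=31.93 G=20.98 A=31.31 R=35.37
t=1.51: D=30.14 P=31.93 G=21.28 A=31.31 R=37.45
t=2.26: D=28.86 P=31.93 G=21.56 A=31.31 R=39.49
t=3.02: D=27.57 P=31.93 G=21.85 A=31.31 R=41.54
t=3.77: D=26.31 P=31.93 G=22.12 A=31.31 R=43.56
t=4.53: D=25.04 P=31.93 G=22.39 A=31.31 R=45.58
t=5.28: D=23.81 P=31.93 G=22.66 A=31.31 R=47.57
t=6.04: D=22.57 P=31.93 G=22.92 A=31.31 R=49.56
t=6.79: D=21.36 P=31.93 G=23.17 A=31.31 R=51.51
Rates at T: R1=0.7454, R2=0.3316, R3=0.5775, R4=0.4328, R5=0.6645
dx/dt at T (Σ net stoichiometry × rate): D=-1.5969, P=+0.0000, G=+0.3316, A=+0.0000, R=+2.5882
Largest |dx/dt| is |+2.5882| (R) ≥ 0.05 → not steady.

Steady state at T: no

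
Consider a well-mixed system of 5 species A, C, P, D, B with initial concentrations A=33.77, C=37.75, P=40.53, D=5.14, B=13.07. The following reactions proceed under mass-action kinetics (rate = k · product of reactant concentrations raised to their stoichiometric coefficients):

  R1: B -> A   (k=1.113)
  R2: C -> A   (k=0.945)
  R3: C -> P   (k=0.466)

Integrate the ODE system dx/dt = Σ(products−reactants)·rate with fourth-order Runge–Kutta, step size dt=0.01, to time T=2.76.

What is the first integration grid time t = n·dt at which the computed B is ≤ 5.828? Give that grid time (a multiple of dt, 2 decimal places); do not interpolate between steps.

RK4 with dt=0.01: 276 steps to T=2.76. Trajectory (selected grid times):
t=0.00: A=33.77 C=37.75 P=40.53 D=5.14 B=13.07
t=0.31: A=46.54 C=24.38 P=44.95 D=5.14 B=9.26
t=0.61: A=54.80 C=15.96 P=47.73 D=5.14 B=6.63
t=0.72: A=57.10 C=13.67 P=48.48 D=5.14 B=5.86
t=0.73: A=57.30 C=13.48 P=48.55 D=5.14 B=5.80
t=0.92: A=60.52 C=10.31 P=49.59 D=5.14 B=4.69
t=1.23: A=64.34 C=6.66 P=50.80 D=5.14 B=3.32
t=1.53: A=66.82 C=4.36 P=51.56 D=5.14 B=2.38
t=1.84: A=68.55 C=2.81 P=52.07 D=5.14 B=1.69
t=2.15: A=69.71 C=1.82 P=52.40 D=5.14 B=1.19
t=2.45: A=70.47 C=1.19 P=52.60 D=5.14 B=0.86
t=2.76: A=71.00 C=0.77 P=52.74 D=5.14 B=0.61
B(0.72)=5.865 > 5.828 but B(0.73)=5.800 ≤ 5.828, so the first grid time is t=0.73.

Threshold first reached at t = 0.73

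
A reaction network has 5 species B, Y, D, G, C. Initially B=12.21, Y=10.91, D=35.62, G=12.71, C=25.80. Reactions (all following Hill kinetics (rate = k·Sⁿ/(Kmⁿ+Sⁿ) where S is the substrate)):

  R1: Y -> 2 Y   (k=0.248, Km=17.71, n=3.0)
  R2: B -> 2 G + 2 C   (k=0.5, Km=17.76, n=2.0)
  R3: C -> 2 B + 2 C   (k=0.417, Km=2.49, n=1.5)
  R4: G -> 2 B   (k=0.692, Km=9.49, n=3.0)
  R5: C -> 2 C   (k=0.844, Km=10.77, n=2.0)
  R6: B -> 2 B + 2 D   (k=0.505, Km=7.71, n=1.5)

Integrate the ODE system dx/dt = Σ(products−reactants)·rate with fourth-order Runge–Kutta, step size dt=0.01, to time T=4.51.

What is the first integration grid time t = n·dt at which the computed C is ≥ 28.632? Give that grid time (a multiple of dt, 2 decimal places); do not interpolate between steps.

Threshold first reached at t = 1.87

RK4 with dt=0.01: 451 steps to T=4.51. Trajectory (selected grid times):
t=0.00: B=12.21 Y=10.91 D=35.62 G=12.71 C=25.80
t=0.50: B=13.19 Y=10.93 D=35.96 G=12.64 C=26.53
t=1.00: B=14.16 Y=10.96 D=36.32 G=12.58 C=27.29
t=1.50: B=15.14 Y=10.98 D=36.68 G=12.54 C=28.06
t=1.86: B=15.83 Y=11.00 D=36.95 G=12.52 C=28.62
t=1.87: B=15.85 Y=11.00 D=36.96 G=12.52 C=28.64
t=2.00: B=16.10 Y=11.00 D=37.06 G=12.52 C=28.85
t=2.51: B=17.09 Y=11.03 D=37.45 G=12.51 C=29.67
t=3.01: B=18.05 Y=11.05 D=37.84 G=12.52 C=30.50
t=3.51: B=19.01 Y=11.08 D=38.24 G=12.53 C=31.34
t=4.01: B=19.96 Y=11.10 D=38.64 G=12.57 C=32.19
t=4.51: B=20.92 Y=11.13 D=39.05 G=12.61 C=33.06
C(1.86)=28.624 < 28.632 but C(1.87)=28.640 ≥ 28.632, so the first grid time is t=1.87.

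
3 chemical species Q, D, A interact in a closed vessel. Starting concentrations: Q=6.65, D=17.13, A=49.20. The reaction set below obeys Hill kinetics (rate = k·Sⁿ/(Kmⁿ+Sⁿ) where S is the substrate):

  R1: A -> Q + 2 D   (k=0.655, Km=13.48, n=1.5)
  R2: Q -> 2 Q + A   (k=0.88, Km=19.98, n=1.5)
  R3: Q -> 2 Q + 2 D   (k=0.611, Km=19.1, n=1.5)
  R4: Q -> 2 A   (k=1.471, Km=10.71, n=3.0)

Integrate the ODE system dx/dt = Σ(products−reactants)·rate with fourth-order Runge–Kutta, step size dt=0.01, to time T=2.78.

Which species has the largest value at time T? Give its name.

RK4 with dt=0.01: 278 steps to T=2.78. Trajectory (selected grid times):
t=0.00: Q=6.65 D=17.13 A=49.20
t=0.31: Q=6.81 D=17.55 A=49.25
t=0.62: Q=6.98 D=17.97 A=49.31
t=0.93: Q=7.13 D=18.40 A=49.38
t=1.24: Q=7.29 D=18.83 A=49.47
t=1.54: Q=7.44 D=19.24 A=49.56
t=1.85: Q=7.59 D=19.67 A=49.67
t=2.16: Q=7.73 D=20.10 A=49.78
t=2.47: Q=7.88 D=20.54 A=49.91
t=2.78: Q=8.02 D=20.97 A=50.06
At T=2.78: Q=8.02 D=20.97 A=50.06; the largest is A.

Dominant species at T: A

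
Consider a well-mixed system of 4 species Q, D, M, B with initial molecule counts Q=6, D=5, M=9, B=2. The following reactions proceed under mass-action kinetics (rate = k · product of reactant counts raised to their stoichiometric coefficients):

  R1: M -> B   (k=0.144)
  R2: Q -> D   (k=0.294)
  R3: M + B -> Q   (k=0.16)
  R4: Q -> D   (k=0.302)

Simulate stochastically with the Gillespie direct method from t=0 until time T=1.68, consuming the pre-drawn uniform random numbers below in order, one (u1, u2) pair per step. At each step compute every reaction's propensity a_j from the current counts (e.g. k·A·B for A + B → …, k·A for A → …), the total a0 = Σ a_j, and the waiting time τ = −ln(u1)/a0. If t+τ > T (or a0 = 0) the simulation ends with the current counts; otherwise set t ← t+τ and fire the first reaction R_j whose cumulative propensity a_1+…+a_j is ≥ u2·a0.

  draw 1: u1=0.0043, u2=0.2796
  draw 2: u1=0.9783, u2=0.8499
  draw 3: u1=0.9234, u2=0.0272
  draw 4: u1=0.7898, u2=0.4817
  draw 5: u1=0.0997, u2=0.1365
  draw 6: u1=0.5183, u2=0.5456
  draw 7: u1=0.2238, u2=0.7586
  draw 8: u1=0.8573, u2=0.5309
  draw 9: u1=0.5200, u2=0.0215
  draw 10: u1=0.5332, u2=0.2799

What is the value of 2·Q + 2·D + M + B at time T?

Value at T = 33

Check how each reaction changes W = 2·Q + 2·D + M + B (weight of products minus weight of reactants):
R1: M -> B: (1·1) − (1·1) = 1 − 1 = 0
R2: Q -> D: (2·1) − (2·1) = 2 − 2 = 0
R3: M + B -> Q: (2·1) − (1·1 + 1·1) = 2 − 2 = 0
R4: Q -> D: (2·1) − (2·1) = 2 − 2 = 0
Every reaction leaves W unchanged, so W is conserved and no simulation is needed: W(T) = W(0) = 2·6 + 2·5 + 9 + 2 = 33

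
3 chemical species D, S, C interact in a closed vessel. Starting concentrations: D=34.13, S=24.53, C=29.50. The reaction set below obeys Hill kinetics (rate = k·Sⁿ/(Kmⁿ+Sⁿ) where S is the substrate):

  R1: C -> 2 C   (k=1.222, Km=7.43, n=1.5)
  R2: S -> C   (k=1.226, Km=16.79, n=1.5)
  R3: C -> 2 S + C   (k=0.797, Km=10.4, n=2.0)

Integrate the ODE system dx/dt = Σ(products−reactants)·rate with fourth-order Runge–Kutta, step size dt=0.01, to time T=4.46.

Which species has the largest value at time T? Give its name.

RK4 with dt=0.01: 446 steps to T=4.46. Trajectory (selected grid times):
t=0.00: D=34.13 S=24.53 C=29.50
t=0.50: D=34.13 S=24.85 C=30.44
t=0.99: D=34.13 S=25.16 C=31.36
t=1.49: D=34.13 S=25.48 C=32.31
t=1.98: D=34.13 S=25.80 C=33.24
t=2.48: D=34.13 S=26.13 C=34.20
t=2.97: D=34.13 S=26.44 C=35.14
t=3.47: D=34.13 S=26.77 C=36.11
t=3.96: D=34.13 S=27.09 C=37.06
t=4.46: D=34.13 S=27.42 C=38.03
At T=4.46: D=34.13 S=27.42 C=38.03; the largest is C.

Dominant species at T: C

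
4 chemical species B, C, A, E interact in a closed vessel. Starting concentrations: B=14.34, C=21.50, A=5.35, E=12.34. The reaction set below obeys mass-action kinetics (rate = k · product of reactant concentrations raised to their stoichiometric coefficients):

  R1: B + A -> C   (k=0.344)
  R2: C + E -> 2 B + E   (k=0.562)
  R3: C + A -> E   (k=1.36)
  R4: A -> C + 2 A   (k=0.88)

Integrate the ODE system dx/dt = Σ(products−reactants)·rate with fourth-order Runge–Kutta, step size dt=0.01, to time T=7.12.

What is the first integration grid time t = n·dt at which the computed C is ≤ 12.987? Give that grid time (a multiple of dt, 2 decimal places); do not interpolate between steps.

RK4 with dt=0.01: 712 steps to T=7.12. Trajectory (selected grid times):
t=0.00: B=14.34 C=21.50 A=5.35 E=12.34
t=0.04: B=24.52 C=13.90 A=1.66 E=15.35
t=0.05: B=26.70 C=12.62 A=1.28 E=15.62
t=0.79: B=51.32 C=0.02 A=0.00 E=16.29
t=1.58: B=51.35 C=0.00 A=0.00 E=16.29
t=2.37: B=51.35 C=0.00 A=0.00 E=16.29
t=3.16: B=51.35 C=0.00 A=0.00 E=16.29
t=3.96: B=51.35 C=0.00 A=0.00 E=16.29
t=4.75: B=51.35 C=0.00 A=0.00 E=16.29
t=5.54: B=51.35 C=0.00 A=0.00 E=16.29
t=6.33: B=51.35 C=0.00 A=0.00 E=16.29
t=7.12: B=51.35 C=0.00 A=0.00 E=16.29
C(0.04)=13.900 > 12.987 but C(0.05)=12.624 ≤ 12.987, so the first grid time is t=0.05.

Threshold first reached at t = 0.05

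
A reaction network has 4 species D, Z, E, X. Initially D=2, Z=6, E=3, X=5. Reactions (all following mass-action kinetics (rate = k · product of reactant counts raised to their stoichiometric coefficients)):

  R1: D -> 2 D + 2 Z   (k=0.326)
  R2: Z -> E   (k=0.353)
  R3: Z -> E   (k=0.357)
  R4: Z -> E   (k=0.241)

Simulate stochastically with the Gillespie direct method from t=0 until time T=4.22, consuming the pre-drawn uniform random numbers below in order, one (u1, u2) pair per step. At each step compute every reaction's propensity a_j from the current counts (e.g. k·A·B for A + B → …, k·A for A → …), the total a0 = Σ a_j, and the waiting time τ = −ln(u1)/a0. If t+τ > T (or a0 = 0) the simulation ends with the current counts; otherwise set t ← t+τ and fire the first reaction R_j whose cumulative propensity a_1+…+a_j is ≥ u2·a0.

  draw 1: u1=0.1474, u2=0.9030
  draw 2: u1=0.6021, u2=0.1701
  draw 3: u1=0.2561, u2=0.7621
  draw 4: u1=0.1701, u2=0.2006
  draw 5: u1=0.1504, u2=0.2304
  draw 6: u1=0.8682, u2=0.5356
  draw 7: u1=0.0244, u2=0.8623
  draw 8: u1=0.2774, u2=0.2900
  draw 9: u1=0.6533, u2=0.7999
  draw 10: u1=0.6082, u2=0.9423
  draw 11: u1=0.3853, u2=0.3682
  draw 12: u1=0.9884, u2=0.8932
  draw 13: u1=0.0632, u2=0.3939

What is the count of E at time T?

E at T = 12

t=0.000: D=2 Z=6 E=3 X=5
Draw 1: a1=0.652, a2=2.118, a3=2.142, a4=1.446, a0=6.358; τ=−ln(0.1474)/6.358=0.301 → t=0.301; u2·a0=0.9030·6.358=5.741; a1+…+a3=4.912 < 5.741 ≤ a1+…+a4=6.358 → R4 fires; D=2 Z=5 E=4 X=5
Draw 2: a1=0.652, a2=1.765, a3=1.785, a4=1.205, a0=5.407; τ=−ln(0.6021)/5.407=0.094 → t=0.395; u2·a0=0.1701·5.407=0.920; a1=0.652 < 0.920 ≤ a1+a2=2.417 → R2 fires; D=2 Z=4 E=5 X=5
Draw 3: a1=0.652, a2=1.412, a3=1.428, a4=0.964, a0=4.456; τ=−ln(0.2561)/4.456=0.306 → t=0.701; u2·a0=0.7621·4.456=3.396; a1+a2=2.064 < 3.396 ≤ a1+…+a3=3.492 → R3 fires; D=2 Z=3 E=6 X=5
Draw 4: a1=0.652, a2=1.059, a3=1.071, a4=0.723, a0=3.505; τ=−ln(0.1701)/3.505=0.505 → t=1.206; u2·a0=0.2006·3.505=0.703; a1=0.652 < 0.703 ≤ a1+a2=1.711 → R2 fires; D=2 Z=2 E=7 X=5
Draw 5: a1=0.652, a2=0.706, a3=0.714, a4=0.482, a0=2.554; τ=−ln(0.1504)/2.554=0.742 → t=1.948; u2·a0=0.2304·2.554=0.588 ≤ a1=0.652 → R1 fires; D=3 Z=4 E=7 X=5
Draw 6: a1=0.978, a2=1.412, a3=1.428, a4=0.964, a0=4.782; τ=−ln(0.8682)/4.782=0.030 → t=1.977; u2·a0=0.5356·4.782=2.561; a1+a2=2.390 < 2.561 ≤ a1+…+a3=3.818 → R3 fires; D=3 Z=3 E=8 X=5
Draw 7: a1=0.978, a2=1.059, a3=1.071, a4=0.723, a0=3.831; τ=−ln(0.0244)/3.831=0.969 → t=2.947; u2·a0=0.8623·3.831=3.303; a1+…+a3=3.108 < 3.303 ≤ a1+…+a4=3.831 → R4 fires; D=3 Z=2 E=9 X=5
Draw 8: a1=0.978, a2=0.706, a3=0.714, a4=0.482, a0=2.880; τ=−ln(0.2774)/2.880=0.445 → t=3.392; u2·a0=0.2900·2.880=0.835 ≤ a1=0.978 → R1 fires; D=4 Z=4 E=9 X=5
Draw 9: a1=1.304, a2=1.412, a3=1.428, a4=0.964, a0=5.108; τ=−ln(0.6533)/5.108=0.083 → t=3.475; u2·a0=0.7999·5.108=4.086; a1+a2=2.716 < 4.086 ≤ a1+…+a3=4.144 → R3 fires; D=4 Z=3 E=10 X=5
Draw 10: a1=1.304, a2=1.059, a3=1.071, a4=0.723, a0=4.157; τ=−ln(0.6082)/4.157=0.120 → t=3.595; u2·a0=0.9423·4.157=3.917; a1+…+a3=3.434 < 3.917 ≤ a1+…+a4=4.157 → R4 fires; D=4 Z=2 E=11 X=5
Draw 11: a1=1.304, a2=0.706, a3=0.714, a4=0.482, a0=3.206; τ=−ln(0.3853)/3.206=0.297 → t=3.892; u2·a0=0.3682·3.206=1.180 ≤ a1=1.304 → R1 fires; D=5 Z=4 E=11 X=5
Draw 12: a1=1.630, a2=1.412, a3=1.428, a4=0.964, a0=5.434; τ=−ln(0.9884)/5.434=0.002 → t=3.894; u2·a0=0.8932·5.434=4.854; a1+…+a3=4.470 < 4.854 ≤ a1+…+a4=5.434 → R4 fires; D=5 Z=3 E=12 X=5
Draw 13: a1=1.630, a2=1.059, a3=1.071, a4=0.723, a0=4.483; τ=−ln(0.0632)/4.483=0.616 → t=4.510 > T=4.22: stop.
Read off E at T=4.22: 12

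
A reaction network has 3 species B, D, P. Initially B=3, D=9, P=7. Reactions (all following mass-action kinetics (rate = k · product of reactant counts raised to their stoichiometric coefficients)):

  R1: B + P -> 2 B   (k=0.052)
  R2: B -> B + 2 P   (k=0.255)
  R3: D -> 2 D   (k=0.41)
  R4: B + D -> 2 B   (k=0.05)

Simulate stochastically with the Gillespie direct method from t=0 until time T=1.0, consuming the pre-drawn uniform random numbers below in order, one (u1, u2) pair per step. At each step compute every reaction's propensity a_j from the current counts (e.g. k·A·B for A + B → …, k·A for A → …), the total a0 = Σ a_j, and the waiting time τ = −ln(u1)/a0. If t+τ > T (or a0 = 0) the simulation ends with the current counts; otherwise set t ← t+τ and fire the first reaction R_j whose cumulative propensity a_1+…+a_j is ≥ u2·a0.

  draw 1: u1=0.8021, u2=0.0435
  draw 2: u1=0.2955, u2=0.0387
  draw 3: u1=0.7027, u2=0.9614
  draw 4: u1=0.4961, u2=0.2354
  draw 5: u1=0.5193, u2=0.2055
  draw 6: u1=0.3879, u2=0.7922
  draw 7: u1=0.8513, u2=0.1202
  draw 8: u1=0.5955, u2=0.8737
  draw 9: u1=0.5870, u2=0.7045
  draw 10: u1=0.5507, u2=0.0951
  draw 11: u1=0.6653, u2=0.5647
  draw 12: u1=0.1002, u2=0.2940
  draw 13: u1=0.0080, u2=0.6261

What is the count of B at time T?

t=0.000: B=3 D=9 P=7
Draw 1: a1=1.092, a2=0.765, a3=3.690, a4=1.350, a0=6.897; τ=−ln(0.8021)/6.897=0.032 → t=0.032; u2·a0=0.0435·6.897=0.300 ≤ a1=1.092 → R1 fires; B=4 D=9 P=6
Draw 2: a1=1.248, a2=1.020, a3=3.690, a4=1.800, a0=7.758; τ=−ln(0.2955)/7.758=0.157 → t=0.189; u2·a0=0.0387·7.758=0.300 ≤ a1=1.248 → R1 fires; B=5 D=9 P=5
Draw 3: a1=1.300, a2=1.275, a3=3.690, a4=2.250, a0=8.515; τ=−ln(0.7027)/8.515=0.041 → t=0.231; u2·a0=0.9614·8.515=8.186; a1+…+a3=6.265 < 8.186 ≤ a1+…+a4=8.515 → R4 fires; B=6 D=8 P=5
Draw 4: a1=1.560, a2=1.530, a3=3.280, a4=2.400, a0=8.770; τ=−ln(0.4961)/8.770=0.080 → t=0.310; u2·a0=0.2354·8.770=2.064; a1=1.560 < 2.064 ≤ a1+a2=3.090 → R2 fires; B=6 D=8 P=7
Draw 5: a1=2.184, a2=1.530, a3=3.280, a4=2.400, a0=9.394; τ=−ln(0.5193)/9.394=0.070 → t=0.380; u2·a0=0.2055·9.394=1.930 ≤ a1=2.184 → R1 fires; B=7 D=8 P=6
Draw 6: a1=2.184, a2=1.785, a3=3.280, a4=2.800, a0=10.049; τ=−ln(0.3879)/10.049=0.094 → t=0.474; u2·a0=0.7922·10.049=7.961; a1+…+a3=7.249 < 7.961 ≤ a1+…+a4=10.049 → R4 fires; B=8 D=7 P=6
Draw 7: a1=2.496, a2=2.040, a3=2.870, a4=2.800, a0=10.206; τ=−ln(0.8513)/10.206=0.016 → t=0.490; u2·a0=0.1202·10.206=1.227 ≤ a1=2.496 → R1 fires; B=9 D=7 P=5
Draw 8: a1=2.340, a2=2.295, a3=2.870, a4=3.150, a0=10.655; τ=−ln(0.5955)/10.655=0.049 → t=0.539; u2·a0=0.8737·10.655=9.309; a1+…+a3=7.505 < 9.309 ≤ a1+…+a4=10.655 → R4 fires; B=10 D=6 P=5
Draw 9: a1=2.600, a2=2.550, a3=2.460, a4=3.000, a0=10.610; τ=−ln(0.5870)/10.610=0.050 → t=0.589; u2·a0=0.7045·10.610=7.475; a1+a2=5.150 < 7.475 ≤ a1+…+a3=7.610 → R3 fires; B=10 D=7 P=5
Draw 10: a1=2.600, a2=2.550, a3=2.870, a4=3.500, a0=11.520; τ=−ln(0.5507)/11.520=0.052 → t=0.641; u2·a0=0.0951·11.520=1.096 ≤ a1=2.600 → R1 fires; B=11 D=7 P=4
Draw 11: a1=2.288, a2=2.805, a3=2.870, a4=3.850, a0=11.813; τ=−ln(0.6653)/11.813=0.034 → t=0.675; u2·a0=0.5647·11.813=6.671; a1+a2=5.093 < 6.671 ≤ a1+…+a3=7.963 → R3 fires; B=11 D=8 P=4
Draw 12: a1=2.288, a2=2.805, a3=3.280, a4=4.400, a0=12.773; τ=−ln(0.1002)/12.773=0.180 → t=0.856; u2·a0=0.2940·12.773=3.755; a1=2.288 < 3.755 ≤ a1+a2=5.093 → R2 fires; B=11 D=8 P=6
Draw 13: a1=3.432, a2=2.805, a3=3.280, a4=4.400, a0=13.917; τ=−ln(0.0080)/13.917=0.347 → t=1.202 > T=1.0: stop.
Read off B at T=1.0: 11

B at T = 11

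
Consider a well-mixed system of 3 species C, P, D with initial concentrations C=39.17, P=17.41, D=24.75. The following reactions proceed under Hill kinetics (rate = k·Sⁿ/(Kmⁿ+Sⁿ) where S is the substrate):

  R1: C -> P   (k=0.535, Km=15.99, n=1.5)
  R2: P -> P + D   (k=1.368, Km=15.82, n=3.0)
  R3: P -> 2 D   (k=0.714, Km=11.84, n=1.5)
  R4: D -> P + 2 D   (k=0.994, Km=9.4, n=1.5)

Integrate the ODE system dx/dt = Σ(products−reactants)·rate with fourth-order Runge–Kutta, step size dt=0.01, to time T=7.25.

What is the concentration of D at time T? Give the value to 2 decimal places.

RK4 with dt=0.01: 725 steps to T=7.25. Trajectory (selected grid times):
t=0.00: C=39.17 P=17.41 D=24.75
t=0.81: C=38.83 P=18.04 D=26.81
t=1.61: C=38.49 P=18.67 D=28.89
t=2.42: C=38.15 P=19.30 D=31.05
t=3.22: C=37.81 P=19.94 D=33.23
t=4.03: C=37.47 P=20.58 D=35.49
t=4.83: C=37.14 P=21.22 D=37.76
t=5.64: C=36.80 P=21.87 D=40.09
t=6.44: C=36.47 P=22.50 D=42.43
t=7.25: C=36.13 P=23.15 D=44.84
Read off D at T=7.25: 44.84

D at T = 44.84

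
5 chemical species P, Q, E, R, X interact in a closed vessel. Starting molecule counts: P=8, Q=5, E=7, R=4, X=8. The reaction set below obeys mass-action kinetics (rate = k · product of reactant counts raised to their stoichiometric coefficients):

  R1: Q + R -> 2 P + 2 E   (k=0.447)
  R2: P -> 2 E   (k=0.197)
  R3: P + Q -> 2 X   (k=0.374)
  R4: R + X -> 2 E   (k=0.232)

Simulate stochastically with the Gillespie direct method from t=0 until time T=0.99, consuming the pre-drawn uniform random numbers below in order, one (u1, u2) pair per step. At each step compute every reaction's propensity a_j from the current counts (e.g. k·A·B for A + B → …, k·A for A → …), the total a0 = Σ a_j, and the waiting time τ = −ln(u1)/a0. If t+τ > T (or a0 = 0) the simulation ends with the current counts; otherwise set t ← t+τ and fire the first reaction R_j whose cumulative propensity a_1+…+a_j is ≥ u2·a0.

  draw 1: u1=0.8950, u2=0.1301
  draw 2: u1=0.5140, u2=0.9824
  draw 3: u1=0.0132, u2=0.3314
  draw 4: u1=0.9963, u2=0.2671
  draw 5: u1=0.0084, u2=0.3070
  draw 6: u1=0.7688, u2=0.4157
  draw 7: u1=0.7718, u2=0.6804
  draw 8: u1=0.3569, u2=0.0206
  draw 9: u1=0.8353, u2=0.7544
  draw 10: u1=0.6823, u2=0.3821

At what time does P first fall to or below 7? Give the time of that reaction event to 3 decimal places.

t=0.000: P=8 Q=5 E=7 R=4 X=8
Draw 1: a1=8.940, a2=1.576, a3=14.960, a4=7.424, a0=32.900; τ=−ln(0.8950)/32.900=0.003 → t=0.003; u2·a0=0.1301·32.900=4.280 ≤ a1=8.940 → R1 fires; P=10 Q=4 E=9 R=3 X=8
Draw 2: a1=5.364, a2=1.970, a3=14.960, a4=5.568, a0=27.862; τ=−ln(0.5140)/27.862=0.024 → t=0.027; u2·a0=0.9824·27.862=27.372; a1+…+a3=22.294 < 27.372 ≤ a1+…+a4=27.862 → R4 fires; P=10 Q=4 E=11 R=2 X=7
Draw 3: a1=3.576, a2=1.970, a3=14.960, a4=3.248, a0=23.754; τ=−ln(0.0132)/23.754=0.182 → t=0.209; u2·a0=0.3314·23.754=7.872; a1+a2=5.546 < 7.872 ≤ a1+…+a3=20.506 → R3 fires; P=9 Q=3 E=11 R=2 X=9
Draw 4: a1=2.682, a2=1.773, a3=10.098, a4=4.176, a0=18.729; τ=−ln(0.9963)/18.729=0.000 → t=0.210; u2·a0=0.2671·18.729=5.003; a1+a2=4.455 < 5.003 ≤ a1+…+a3=14.553 → R3 fires; P=8 Q=2 E=11 R=2 X=11
Draw 5: a1=1.788, a2=1.576, a3=5.984, a4=5.104, a0=14.452; τ=−ln(0.0084)/14.452=0.331 → t=0.540; u2·a0=0.3070·14.452=4.437; a1+a2=3.364 < 4.437 ≤ a1+…+a3=9.348 → R3 fires; P=7 Q=1 E=11 R=2 X=13
Draw 6: a1=0.894, a2=1.379, a3=2.618, a4=6.032, a0=10.923; τ=−ln(0.7688)/10.923=0.024 → t=0.564; u2·a0=0.4157·10.923=4.541; a1+a2=2.273 < 4.541 ≤ a1+…+a3=4.891 → R3 fires; P=6 Q=0 E=11 R=2 X=15
Draw 7: a1=0.000, a2=1.182, a3=0.000, a4=6.960, a0=8.142; τ=−ln(0.7718)/8.142=0.032 → t=0.596; u2·a0=0.6804·8.142=5.540; a1+…+a3=1.182 < 5.540 ≤ a1+…+a4=8.142 → R4 fires; P=6 Q=0 E=13 R=1 X=14
Draw 8: a1=0.000, a2=1.182, a3=0.000, a4=3.248, a0=4.430; τ=−ln(0.3569)/4.430=0.233 → t=0.829; u2·a0=0.0206·4.430=0.091; a1=0.000 < 0.091 ≤ a1+a2=1.182 → R2 fires; P=5 Q=0 E=15 R=1 X=14
Draw 9: a1=0.000, a2=0.985, a3=0.000, a4=3.248, a0=4.233; τ=−ln(0.8353)/4.233=0.043 → t=0.871; u2·a0=0.7544·4.233=3.193; a1+…+a3=0.985 < 3.193 ≤ a1+…+a4=4.233 → R4 fires; P=5 Q=0 E=17 R=0 X=13
Draw 10: a1=0.000, a2=0.985, a3=0.000, a4=0.000, a0=0.985; τ=−ln(0.6823)/0.985=0.388 → t=1.259 > T=0.99: stop.
P first becomes ≤ 7 when it reaches 7 at the event at t=0.540.

Threshold first reached at t = 0.540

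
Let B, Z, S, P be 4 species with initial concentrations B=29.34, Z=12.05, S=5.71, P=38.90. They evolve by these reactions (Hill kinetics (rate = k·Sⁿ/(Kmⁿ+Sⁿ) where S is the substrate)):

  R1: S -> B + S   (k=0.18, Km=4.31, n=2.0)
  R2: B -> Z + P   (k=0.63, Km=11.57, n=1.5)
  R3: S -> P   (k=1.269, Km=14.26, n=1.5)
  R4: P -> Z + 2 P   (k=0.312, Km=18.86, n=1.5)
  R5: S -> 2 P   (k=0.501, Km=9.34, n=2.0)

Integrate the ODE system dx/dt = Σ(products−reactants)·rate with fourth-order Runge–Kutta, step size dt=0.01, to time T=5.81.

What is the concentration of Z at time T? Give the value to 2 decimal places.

Z at T = 16.34

RK4 with dt=0.01: 581 steps to T=5.81. Trajectory (selected grid times):
t=0.00: B=29.34 Z=12.05 S=5.71 P=38.90
t=0.65: B=29.09 Z=12.53 S=5.46 P=39.71
t=1.29: B=28.83 Z=13.00 S=5.23 P=40.50
t=1.94: B=28.58 Z=13.48 S=5.01 P=41.27
t=2.58: B=28.32 Z=13.96 S=4.80 P=42.02
t=3.23: B=28.06 Z=14.44 S=4.61 P=42.77
t=3.87: B=27.80 Z=14.91 S=4.42 P=43.48
t=4.52: B=27.54 Z=15.39 S=4.25 P=44.20
t=5.16: B=27.28 Z=15.86 S=4.08 P=44.89
t=5.81: B=27.01 Z=16.34 S=3.93 P=45.58
Read off Z at T=5.81: 16.34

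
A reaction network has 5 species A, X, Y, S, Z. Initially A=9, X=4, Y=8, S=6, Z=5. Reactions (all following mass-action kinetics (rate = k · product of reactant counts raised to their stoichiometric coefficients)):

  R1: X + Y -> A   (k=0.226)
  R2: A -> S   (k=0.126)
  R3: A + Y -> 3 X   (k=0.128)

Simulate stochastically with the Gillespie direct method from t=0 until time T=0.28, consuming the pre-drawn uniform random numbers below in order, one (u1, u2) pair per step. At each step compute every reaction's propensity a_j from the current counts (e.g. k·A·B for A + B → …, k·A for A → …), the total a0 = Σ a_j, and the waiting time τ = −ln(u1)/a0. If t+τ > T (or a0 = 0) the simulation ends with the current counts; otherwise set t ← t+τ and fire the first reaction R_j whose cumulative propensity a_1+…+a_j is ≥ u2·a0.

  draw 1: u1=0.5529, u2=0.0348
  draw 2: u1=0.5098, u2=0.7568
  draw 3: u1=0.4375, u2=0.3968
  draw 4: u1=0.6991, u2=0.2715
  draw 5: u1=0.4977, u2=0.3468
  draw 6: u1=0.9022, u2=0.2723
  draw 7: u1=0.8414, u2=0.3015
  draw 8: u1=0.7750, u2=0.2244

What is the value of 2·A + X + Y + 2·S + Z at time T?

Value at T = 47

Check how each reaction changes W = 2·A + X + Y + 2·S + Z (weight of products minus weight of reactants):
R1: X + Y -> A: (2·1) − (1·1 + 1·1) = 2 − 2 = 0
R2: A -> S: (2·1) − (2·1) = 2 − 2 = 0
R3: A + Y -> 3 X: (1·3) − (2·1 + 1·1) = 3 − 3 = 0
Every reaction leaves W unchanged, so W is conserved and no simulation is needed: W(T) = W(0) = 2·9 + 4 + 8 + 2·6 + 5 = 47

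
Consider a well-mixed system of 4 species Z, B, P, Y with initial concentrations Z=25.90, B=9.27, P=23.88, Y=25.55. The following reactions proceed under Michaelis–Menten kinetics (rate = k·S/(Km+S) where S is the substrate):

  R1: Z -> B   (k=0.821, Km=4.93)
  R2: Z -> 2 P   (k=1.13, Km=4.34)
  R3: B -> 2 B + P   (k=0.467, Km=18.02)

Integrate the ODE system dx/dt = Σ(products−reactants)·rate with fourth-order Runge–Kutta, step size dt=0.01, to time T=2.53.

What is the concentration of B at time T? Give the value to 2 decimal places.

RK4 with dt=0.01: 253 steps to T=2.53. Trajectory (selected grid times):
t=0.00: Z=25.90 B=9.27 P=23.88 Y=25.55
t=0.28: Z=25.44 B=9.51 P=24.47 Y=25.55
t=0.56: Z=24.97 B=9.75 P=25.05 Y=25.55
t=0.84: Z=24.51 B=9.98 P=25.64 Y=25.55
t=1.12: Z=24.05 B=10.22 P=26.22 Y=25.55
t=1.41: Z=23.58 B=10.47 P=26.82 Y=25.55
t=1.69: Z=23.12 B=10.71 P=27.41 Y=25.55
t=1.97: Z=22.67 B=10.94 P=27.99 Y=25.55
t=2.25: Z=22.21 B=11.18 P=28.57 Y=25.55
t=2.53: Z=21.76 B=11.42 P=29.15 Y=25.55
Read off B at T=2.53: 11.42

B at T = 11.42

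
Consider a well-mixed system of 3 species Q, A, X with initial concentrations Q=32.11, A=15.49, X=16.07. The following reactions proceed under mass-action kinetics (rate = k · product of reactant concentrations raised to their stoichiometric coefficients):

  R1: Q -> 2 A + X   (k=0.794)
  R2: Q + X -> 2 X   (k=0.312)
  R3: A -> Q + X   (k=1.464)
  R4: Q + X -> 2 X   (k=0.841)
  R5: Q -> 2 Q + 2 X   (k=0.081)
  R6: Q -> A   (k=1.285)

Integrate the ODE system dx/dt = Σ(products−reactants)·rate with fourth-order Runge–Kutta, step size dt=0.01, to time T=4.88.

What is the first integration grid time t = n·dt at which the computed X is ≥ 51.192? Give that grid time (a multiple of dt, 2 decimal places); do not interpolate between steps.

Threshold first reached at t = 0.10

RK4 with dt=0.01: 488 steps to T=4.88. Trajectory (selected grid times):
t=0.00: Q=32.11 A=15.49 X=16.07
t=0.09: Q=0.86 A=15.96 X=50.69
t=0.10: Q=0.64 A=15.75 X=51.36
t=0.54: Q=0.16 A=8.50 X=66.88
t=1.08: Q=0.07 A=3.96 X=76.32
t=1.63: Q=0.03 A=1.82 X=80.77
t=2.17: Q=0.01 A=0.84 X=82.78
t=2.71: Q=0.01 A=0.39 X=83.71
t=3.25: Q=0.00 A=0.18 X=84.15
t=3.80: Q=0.00 A=0.08 X=84.35
t=4.34: Q=0.00 A=0.04 X=84.44
t=4.88: Q=0.00 A=0.02 X=84.48
X(0.09)=50.685 < 51.192 but X(0.10)=51.359 ≥ 51.192, so the first grid time is t=0.10.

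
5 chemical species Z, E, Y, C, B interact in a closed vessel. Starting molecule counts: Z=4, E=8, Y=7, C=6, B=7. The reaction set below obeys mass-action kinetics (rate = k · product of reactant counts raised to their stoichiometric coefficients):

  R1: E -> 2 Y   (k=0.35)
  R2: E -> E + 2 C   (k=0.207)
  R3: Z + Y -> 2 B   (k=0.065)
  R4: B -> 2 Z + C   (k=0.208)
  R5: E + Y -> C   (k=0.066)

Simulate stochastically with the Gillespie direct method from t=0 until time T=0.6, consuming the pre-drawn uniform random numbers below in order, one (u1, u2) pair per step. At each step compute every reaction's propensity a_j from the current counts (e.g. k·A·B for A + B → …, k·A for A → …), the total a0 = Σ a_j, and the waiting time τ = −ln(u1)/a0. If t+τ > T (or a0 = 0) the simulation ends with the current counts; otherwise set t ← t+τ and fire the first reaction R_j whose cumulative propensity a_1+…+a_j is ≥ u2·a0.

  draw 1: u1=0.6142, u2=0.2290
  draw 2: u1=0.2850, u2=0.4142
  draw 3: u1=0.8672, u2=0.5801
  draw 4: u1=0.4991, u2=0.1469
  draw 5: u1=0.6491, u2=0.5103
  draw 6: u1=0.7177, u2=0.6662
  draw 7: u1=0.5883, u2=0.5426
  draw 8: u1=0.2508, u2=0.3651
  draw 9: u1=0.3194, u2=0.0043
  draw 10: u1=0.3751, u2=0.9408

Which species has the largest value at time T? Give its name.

t=0.000: Z=4 E=8 Y=7 C=6 B=7
Draw 1: a1=2.800, a2=1.656, a3=1.820, a4=1.456, a5=3.696, a0=11.428; τ=−ln(0.6142)/11.428=0.043 → t=0.043; u2·a0=0.2290·11.428=2.617 ≤ a1=2.800 → R1 fires; Z=4 E=7 Y=9 C=6 B=7
Draw 2: a1=2.450, a2=1.449, a3=2.340, a4=1.456, a5=4.158, a0=11.853; τ=−ln(0.2850)/11.853=0.106 → t=0.149; u2·a0=0.4142·11.853=4.910; a1+a2=3.899 < 4.910 ≤ a1+…+a3=6.239 → R3 fires; Z=3 E=7 Y=8 C=6 B=9
Draw 3: a1=2.450, a2=1.449, a3=1.560, a4=1.872, a5=3.696, a0=11.027; τ=−ln(0.8672)/11.027=0.013 → t=0.161; u2·a0=0.5801·11.027=6.397; a1+…+a3=5.459 < 6.397 ≤ a1+…+a4=7.331 → R4 fires; Z=5 E=7 Y=8 C=7 B=8
Draw 4: a1=2.450, a2=1.449, a3=2.600, a4=1.664, a5=3.696, a0=11.859; τ=−ln(0.4991)/11.859=0.059 → t=0.220; u2·a0=0.1469·11.859=1.742 ≤ a1=2.450 → R1 fires; Z=5 E=6 Y=10 C=7 B=8
Draw 5: a1=2.100, a2=1.242, a3=3.250, a4=1.664, a5=3.960, a0=12.216; τ=−ln(0.6491)/12.216=0.035 → t=0.255; u2·a0=0.5103·12.216=6.234; a1+a2=3.342 < 6.234 ≤ a1+…+a3=6.592 → R3 fires; Z=4 E=6 Y=9 C=7 B=10
Draw 6: a1=2.100, a2=1.242, a3=2.340, a4=2.080, a5=3.564, a0=11.326; τ=−ln(0.7177)/11.326=0.029 → t=0.285; u2·a0=0.6662·11.326=7.545; a1+…+a3=5.682 < 7.545 ≤ a1+…+a4=7.762 → R4 fires; Z=6 E=6 Y=9 C=8 B=9
Draw 7: a1=2.100, a2=1.242, a3=3.510, a4=1.872, a5=3.564, a0=12.288; τ=−ln(0.5883)/12.288=0.043 → t=0.328; u2·a0=0.5426·12.288=6.667; a1+a2=3.342 < 6.667 ≤ a1+…+a3=6.852 → R3 fires; Z=5 E=6 Y=8 C=8 B=11
Draw 8: a1=2.100, a2=1.242, a3=2.600, a4=2.288, a5=3.168, a0=11.398; τ=−ln(0.2508)/11.398=0.121 → t=0.449; u2·a0=0.3651·11.398=4.161; a1+a2=3.342 < 4.161 ≤ a1+…+a3=5.942 → R3 fires; Z=4 E=6 Y=7 C=8 B=13
Draw 9: a1=2.100, a2=1.242, a3=1.820, a4=2.704, a5=2.772, a0=10.638; τ=−ln(0.3194)/10.638=0.107 → t=0.557; u2·a0=0.0043·10.638=0.046 ≤ a1=2.100 → R1 fires; Z=4 E=5 Y=9 C=8 B=13
Draw 10: a1=1.750, a2=1.035, a3=2.340, a4=2.704, a5=2.970, a0=10.799; τ=−ln(0.3751)/10.799=0.091 → t=0.647 > T=0.6: stop.
At T=0.6: Z=4 E=5 Y=9 C=8 B=13; the largest is B.

Dominant species at T: B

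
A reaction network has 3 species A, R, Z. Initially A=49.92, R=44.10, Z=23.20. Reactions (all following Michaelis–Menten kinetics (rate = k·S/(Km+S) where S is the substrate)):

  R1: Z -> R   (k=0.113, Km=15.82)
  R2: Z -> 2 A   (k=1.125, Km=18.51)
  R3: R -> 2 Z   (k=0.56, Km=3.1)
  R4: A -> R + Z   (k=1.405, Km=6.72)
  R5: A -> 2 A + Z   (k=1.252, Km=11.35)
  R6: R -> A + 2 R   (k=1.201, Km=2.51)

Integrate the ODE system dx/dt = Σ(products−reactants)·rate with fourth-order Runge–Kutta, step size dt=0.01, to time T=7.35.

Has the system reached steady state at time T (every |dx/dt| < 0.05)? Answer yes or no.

Steady state at T: no

RK4 with dt=0.01: 735 steps to T=7.35. Trajectory (selected grid times):
t=0.00: A=49.92 R=44.10 Z=23.20
t=0.82: A=51.72 R=45.68 Z=25.34
t=1.63: A=53.54 R=47.24 Z=27.44
t=2.45: A=55.42 R=48.83 Z=29.56
t=3.27: A=57.33 R=50.43 Z=31.67
t=4.08: A=59.25 R=52.01 Z=33.75
t=4.90: A=61.22 R=53.61 Z=35.85
t=5.72: A=63.22 R=55.23 Z=37.95
t=6.53: A=65.22 R=56.82 Z=40.02
t=7.35: A=67.26 R=58.44 Z=42.11
Rates at T: R1=0.0821, R2=0.7815, R3=0.5318, R4=1.2774, R5=1.0712, R6=1.1515
dx/dt at T (Σ net stoichiometry × rate): A=+2.5084, R=+1.9793, Z=+2.5486
Largest |dx/dt| is |+2.5486| (Z) ≥ 0.05 → not steady.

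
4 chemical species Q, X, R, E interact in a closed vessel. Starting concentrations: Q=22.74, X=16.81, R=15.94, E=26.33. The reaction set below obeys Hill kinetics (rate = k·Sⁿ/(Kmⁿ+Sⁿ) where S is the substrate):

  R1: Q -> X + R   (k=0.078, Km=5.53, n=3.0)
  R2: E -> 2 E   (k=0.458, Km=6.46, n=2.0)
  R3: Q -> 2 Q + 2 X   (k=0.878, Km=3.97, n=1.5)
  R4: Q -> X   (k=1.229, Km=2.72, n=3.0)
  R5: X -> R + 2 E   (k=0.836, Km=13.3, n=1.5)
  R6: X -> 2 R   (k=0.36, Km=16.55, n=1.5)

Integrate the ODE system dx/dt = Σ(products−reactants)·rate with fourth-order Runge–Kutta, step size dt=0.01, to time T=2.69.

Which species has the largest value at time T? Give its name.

RK4 with dt=0.01: 269 steps to T=2.69. Trajectory (selected grid times):
t=0.00: Q=22.74 X=16.81 R=15.94 E=26.33
t=0.30: Q=22.59 X=17.49 R=16.22 E=26.76
t=0.60: Q=22.45 X=18.16 R=16.51 E=27.19
t=0.90: Q=22.30 X=18.83 R=16.81 E=27.63
t=1.20: Q=22.16 X=19.49 R=17.11 E=28.08
t=1.49: Q=22.01 X=20.12 R=17.41 E=28.52
t=1.79: Q=21.87 X=20.78 R=17.72 E=28.98
t=2.09: Q=21.72 X=21.43 R=18.04 E=29.45
t=2.39: Q=21.58 X=22.07 R=18.36 E=29.92
t=2.69: Q=21.43 X=22.71 R=18.69 E=30.39
At T=2.69: Q=21.43 X=22.71 R=18.69 E=30.39; the largest is E.

Dominant species at T: E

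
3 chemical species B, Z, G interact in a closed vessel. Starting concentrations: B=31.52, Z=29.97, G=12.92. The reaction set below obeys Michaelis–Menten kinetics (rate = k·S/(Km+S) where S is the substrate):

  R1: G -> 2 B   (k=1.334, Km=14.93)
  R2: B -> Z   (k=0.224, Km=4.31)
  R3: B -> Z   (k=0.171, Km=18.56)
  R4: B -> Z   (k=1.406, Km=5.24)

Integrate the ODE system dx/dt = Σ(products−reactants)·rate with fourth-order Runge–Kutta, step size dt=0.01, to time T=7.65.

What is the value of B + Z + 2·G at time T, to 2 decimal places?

Value at T = 87.33

Check how each reaction changes W = B + Z + 2·G (weight of products minus weight of reactants):
R1: G -> 2 B: (1·2) − (2·1) = 2 − 2 = 0
R2: B -> Z: (1·1) − (1·1) = 1 − 1 = 0
R3: B -> Z: (1·1) − (1·1) = 1 − 1 = 0
R4: B -> Z: (1·1) − (1·1) = 1 − 1 = 0
Every reaction leaves W unchanged, so W is conserved and no simulation is needed: W(T) = W(0) = 31.52 + 29.97 + 2·12.92 = 87.33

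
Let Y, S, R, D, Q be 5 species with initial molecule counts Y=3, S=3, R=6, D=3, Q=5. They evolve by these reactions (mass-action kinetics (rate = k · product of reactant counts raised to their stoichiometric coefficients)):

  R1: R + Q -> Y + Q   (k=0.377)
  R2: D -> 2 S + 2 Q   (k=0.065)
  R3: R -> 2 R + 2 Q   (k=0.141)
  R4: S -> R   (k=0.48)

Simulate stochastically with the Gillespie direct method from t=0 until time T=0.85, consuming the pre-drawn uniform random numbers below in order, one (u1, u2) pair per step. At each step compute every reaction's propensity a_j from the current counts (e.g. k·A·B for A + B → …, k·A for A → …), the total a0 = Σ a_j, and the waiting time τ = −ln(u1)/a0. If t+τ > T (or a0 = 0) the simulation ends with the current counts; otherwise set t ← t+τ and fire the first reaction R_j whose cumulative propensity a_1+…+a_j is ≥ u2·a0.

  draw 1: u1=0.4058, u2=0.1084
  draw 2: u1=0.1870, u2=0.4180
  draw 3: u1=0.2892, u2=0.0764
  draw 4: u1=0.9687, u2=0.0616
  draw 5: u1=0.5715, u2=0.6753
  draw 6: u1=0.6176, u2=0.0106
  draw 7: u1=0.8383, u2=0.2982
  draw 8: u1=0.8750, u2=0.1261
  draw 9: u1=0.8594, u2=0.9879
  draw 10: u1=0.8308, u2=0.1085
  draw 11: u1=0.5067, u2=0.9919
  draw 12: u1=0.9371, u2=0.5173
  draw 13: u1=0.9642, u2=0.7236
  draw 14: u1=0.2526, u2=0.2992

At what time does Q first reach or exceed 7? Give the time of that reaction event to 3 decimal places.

t=0.000: Y=3 S=3 R=6 D=3 Q=5
Draw 1: a1=11.310, a2=0.195, a3=0.846, a4=1.440, a0=13.791; τ=−ln(0.4058)/13.791=0.065 → t=0.065; u2·a0=0.1084·13.791=1.495 ≤ a1=11.310 → R1 fires; Y=4 S=3 R=5 D=3 Q=5
Draw 2: a1=9.425, a2=0.195, a3=0.705, a4=1.440, a0=11.765; τ=−ln(0.1870)/11.765=0.143 → t=0.208; u2·a0=0.4180·11.765=4.918 ≤ a1=9.425 → R1 fires; Y=5 S=3 R=4 D=3 Q=5
Draw 3: a1=7.540, a2=0.195, a3=0.564, a4=1.440, a0=9.739; τ=−ln(0.2892)/9.739=0.127 → t=0.335; u2·a0=0.0764·9.739=0.744 ≤ a1=7.540 → R1 fires; Y=6 S=3 R=3 D=3 Q=5
Draw 4: a1=5.655, a2=0.195, a3=0.423, a4=1.440, a0=7.713; τ=−ln(0.9687)/7.713=0.004 → t=0.339; u2·a0=0.0616·7.713=0.475 ≤ a1=5.655 → R1 fires; Y=7 S=3 R=2 D=3 Q=5
Draw 5: a1=3.770, a2=0.195, a3=0.282, a4=1.440, a0=5.687; τ=−ln(0.5715)/5.687=0.098 → t=0.438; u2·a0=0.6753·5.687=3.840; a1=3.770 < 3.840 ≤ a1+a2=3.965 → R2 fires; Y=7 S=5 R=2 D=2 Q=7
Draw 6: a1=5.278, a2=0.130, a3=0.282, a4=2.400, a0=8.090; τ=−ln(0.6176)/8.090=0.060 → t=0.497; u2·a0=0.0106·8.090=0.086 ≤ a1=5.278 → R1 fires; Y=8 S=5 R=1 D=2 Q=7
Draw 7: a1=2.639, a2=0.130, a3=0.141, a4=2.400, a0=5.310; τ=−ln(0.8383)/5.310=0.033 → t=0.531; u2·a0=0.2982·5.310=1.583 ≤ a1=2.639 → R1 fires; Y=9 S=5 R=0 D=2 Q=7
Draw 8: a1=0.000, a2=0.130, a3=0.000, a4=2.400, a0=2.530; τ=−ln(0.8750)/2.530=0.053 → t=0.583; u2·a0=0.1261·2.530=0.319; a1+…+a3=0.130 < 0.319 ≤ a1+…+a4=2.530 → R4 fires; Y=9 S=4 R=1 D=2 Q=7
Draw 9: a1=2.639, a2=0.130, a3=0.141, a4=1.920, a0=4.830; τ=−ln(0.8594)/4.830=0.031 → t=0.615; u2·a0=0.9879·4.830=4.772; a1+…+a3=2.910 < 4.772 ≤ a1+…+a4=4.830 → R4 fires; Y=9 S=3 R=2 D=2 Q=7
Draw 10: a1=5.278, a2=0.130, a3=0.282, a4=1.440, a0=7.130; τ=−ln(0.8308)/7.130=0.026 → t=0.641; u2·a0=0.1085·7.130=0.774 ≤ a1=5.278 → R1 fires; Y=10 S=3 R=1 D=2 Q=7
Draw 11: a1=2.639, a2=0.130, a3=0.141, a4=1.440, a0=4.350; τ=−ln(0.5067)/4.350=0.156 → t=0.797; u2·a0=0.9919·4.350=4.315; a1+…+a3=2.910 < 4.315 ≤ a1+…+a4=4.350 → R4 fires; Y=10 S=2 R=2 D=2 Q=7
Draw 12: a1=5.278, a2=0.130, a3=0.282, a4=0.960, a0=6.650; τ=−ln(0.9371)/6.650=0.010 → t=0.807; u2·a0=0.5173·6.650=3.440 ≤ a1=5.278 → R1 fires; Y=11 S=2 R=1 D=2 Q=7
Draw 13: a1=2.639, a2=0.130, a3=0.141, a4=0.960, a0=3.870; τ=−ln(0.9642)/3.870=0.009 → t=0.816; u2·a0=0.7236·3.870=2.800; a1+a2=2.769 < 2.800 ≤ a1+…+a3=2.910 → R3 fires; Y=11 S=2 R=2 D=2 Q=9
Draw 14: a1=6.786, a2=0.130, a3=0.282, a4=0.960, a0=8.158; τ=−ln(0.2526)/8.158=0.169 → t=0.985 > T=0.85: stop.
Q first becomes ≥ 7 when it reaches 7 at the event at t=0.438.

Threshold first reached at t = 0.438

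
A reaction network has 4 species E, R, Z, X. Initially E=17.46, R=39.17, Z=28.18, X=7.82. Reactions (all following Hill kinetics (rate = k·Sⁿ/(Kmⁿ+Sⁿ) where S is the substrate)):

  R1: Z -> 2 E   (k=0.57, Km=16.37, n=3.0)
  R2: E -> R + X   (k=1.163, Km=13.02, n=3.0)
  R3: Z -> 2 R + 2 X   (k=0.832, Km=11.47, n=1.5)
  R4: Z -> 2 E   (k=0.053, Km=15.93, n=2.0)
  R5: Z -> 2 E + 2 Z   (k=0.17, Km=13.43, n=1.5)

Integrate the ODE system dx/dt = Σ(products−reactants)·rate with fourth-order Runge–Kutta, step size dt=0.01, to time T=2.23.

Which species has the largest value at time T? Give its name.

RK4 with dt=0.01: 223 steps to T=2.23. Trajectory (selected grid times):
t=0.00: E=17.46 R=39.17 Z=28.18 X=7.82
t=0.25: E=17.58 R=39.71 Z=27.92 X=8.36
t=0.50: E=17.69 R=40.24 Z=27.66 X=8.89
t=0.74: E=17.79 R=40.76 Z=27.41 X=9.41
t=0.99: E=17.90 R=41.29 Z=27.15 X=9.94
t=1.24: E=18.01 R=41.83 Z=26.89 X=10.48
t=1.49: E=18.11 R=42.37 Z=26.63 X=11.02
t=1.73: E=18.21 R=42.88 Z=26.39 X=11.53
t=1.98: E=18.30 R=43.42 Z=26.13 X=12.07
t=2.23: E=18.40 R=43.95 Z=25.88 X=12.60
At T=2.23: E=18.40 R=43.95 Z=25.88 X=12.60; the largest is R.

Dominant species at T: R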